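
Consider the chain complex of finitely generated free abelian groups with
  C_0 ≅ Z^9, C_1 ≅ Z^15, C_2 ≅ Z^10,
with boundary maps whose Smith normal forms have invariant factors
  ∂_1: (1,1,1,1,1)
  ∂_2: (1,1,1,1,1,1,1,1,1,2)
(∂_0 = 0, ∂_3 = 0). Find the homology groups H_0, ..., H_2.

H_0 ≅ Z^4,  H_1 ≅ Z/2Z,  H_2 = 0.

H_0: b_0 = 9 − 0 − 5 = 4; torsion from ∂_1 factors > 1: none. So H_0 ≅ Z^4.
H_1: b_1 = 15 − 5 − 10 = 0; torsion from ∂_2 factors > 1: [2]. So H_1 ≅ Z/2Z.
H_2: b_2 = 10 − 10 − 0 = 0; torsion from ∂_3 factors > 1: none. So H_2 ≅ 0.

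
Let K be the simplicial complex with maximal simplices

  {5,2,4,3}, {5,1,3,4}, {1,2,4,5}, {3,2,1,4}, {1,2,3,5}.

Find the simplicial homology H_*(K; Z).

We work with the vertex ordering 1 < 2 < 3 < 4 < 5. The simplices of K, each written with vertices in increasing order, are:

  0-simplices (5): [1], [2], [3], [4], [5]
  1-simplices (10): [1,2], [1,3], [1,4], [1,5], [2,3], [2,4], [2,5], [3,4], [3,5], [4,5]
  2-simplices (10): [1,2,3], [1,2,4], [1,2,5], [1,3,4], [1,3,5], [1,4,5], [2,3,4], [2,3,5], [2,4,5], [3,4,5]
  3-simplices (5): [1,2,3,4], [1,2,3,5], [1,2,4,5], [1,3,4,5], [2,3,4,5]

so the chain groups are C_0 ≅ Z^5, C_1 ≅ Z^10, C_2 ≅ Z^10, C_3 ≅ Z^5.

∂_1: C_1 → C_0 maps an edge to its endpoints' difference, ∂[p,q] = q − p. For instance
  ∂[1,4] = [4] − [1].
The resulting 5×10 matrix has rank 4, and its Smith normal form has invariant factors (1,1,1,1).

The boundary map ∂_2: C_2 → C_1 acts by ∂[p,q,r] = [q,r] − [p,r] + [p,q]. For instance
  ∂[3,4,5] = [4,5] − [3,5] + [3,4],
  ∂[1,2,3] = [2,3] − [1,3] + [1,2].
The resulting 10×10 matrix has rank 6, and its Smith normal form has invariant factors (1,1,1,1,1,1).

Boundary ∂_3: C_3 → C_2 sends each 3-simplex σ to the alternating sum Σ_i (−1)^i (σ with its i-th vertex removed). For instance
  ∂[2,3,4,5] = [3,4,5] − [2,4,5] + [2,3,5] − [2,3,4],
  ∂[1,2,4,5] = [2,4,5] − [1,4,5] + [1,2,5] − [1,2,4].
The resulting 10×5 matrix has rank 4, and its Smith normal form has invariant factors (1,1,1,1).

Computing H_k = (kernel of ∂_k) / (image of ∂_{k+1}):

  H_0: rank C_0 − rank ∂_1 = 5 − 4 = 1, and the invariant factors of ∂_1 are all 1, so H_0 = Z.
  H_1: rank ker ∂_1 − rank ∂_2 = (10 − 4) − 6 = 0, and the invariant factors of ∂_2 are all 1, so H_1 = 0.
  H_2: rank ker ∂_2 − rank ∂_3 = (10 − 6) − 4 = 0, and the invariant factors of ∂_3 are all 1, so H_2 = 0.
  H_3: rank ker ∂_3 − rank ∂_4 = (5 − 4) − 0 = 1, and there is no ∂_4, so H_3 = Z.

(K is a triangulation of the 3-sphere S^3.)

H_0 = Z,  H_1 = 0,  H_2 = 0,  H_3 = Z.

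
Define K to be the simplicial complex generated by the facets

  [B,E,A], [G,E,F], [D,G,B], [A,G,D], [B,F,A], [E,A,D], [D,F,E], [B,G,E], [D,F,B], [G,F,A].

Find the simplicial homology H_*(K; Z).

H_0 = Z,  H_1 = Z/2,  H_2 = 0.

Fix the vertex order A < B < D < E < F < G and write every simplex with vertices in increasing order. Then dim K = 2 and the simplices of K are:

  0-simplices (6): A, B, D, E, F, G
  1-simplices (15): AB, AD, AE, AF, AG, BD, BE, BF, BG, DE, DF, DG, EF, EG, FG
  2-simplices (10): ABE, ABF, ADE, ADG, AFG, BDF, BDG, BEG, DEF, EFG

Hence C_0 ≅ Z^6, C_1 ≅ Z^15, C_2 ≅ Z^10.

Boundary ∂_1: C_1 → C_0 maps an edge to its endpoints' difference, ∂[p,q] = q − p. For instance
  ∂AE = E − A.
The 6×15 boundary matrix has rank 5 and Smith normal form diag(1,1,1,1,1).

The boundary map ∂_2: C_2 → C_1 acts by ∂[p,q,r] = [q,r] − [p,r] + [p,q]. For instance
  ∂ADG = DG − AG + AD,
  ∂ABF = BF − AF + AB.
This gives a 15×10 integer matrix of rank 10; reducing to Smith normal form yields diagonal entries (1,1,1,1,1,1,1,1,1,2).

From H_k ≅ ker(∂_k) / im(∂_{k+1}) we obtain:

  H_0: rank C_0 − rank ∂_1 = 6 − 5 = 1, and the invariant factors of ∂_1 are all 1, so H_0 = Z.
  H_1: rank ker ∂_1 − rank ∂_2 = (15 − 5) − 10 = 0, and ∂_2 has invariant factor 2 > 1, so H_1 = Z/2.
  H_2: rank ker ∂_2 − rank ∂_3 = (10 − 10) − 0 = 0, and there is no ∂_3, so H_2 = 0.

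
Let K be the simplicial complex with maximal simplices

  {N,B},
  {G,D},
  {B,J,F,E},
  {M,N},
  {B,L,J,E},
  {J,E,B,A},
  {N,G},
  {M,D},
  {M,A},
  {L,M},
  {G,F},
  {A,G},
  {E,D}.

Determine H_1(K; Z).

We work with the vertex ordering A < B < D < E < F < G < J < L < M < N. The simplices of K, each written with vertices in increasing order, are:

  0-simplices (10): A, B, D, E, F, G, J, L, M, N
  1-simplices (22): AB, AE, AG, AJ, AM, BE, BF, BJ, BL, BN, DE, DG, DM, EF, EJ, EL, FG, FJ, GN, JL, LM, MN
  2-simplices (10): ABE, ABJ, AEJ, BEF, BEJ, BEL, BFJ, BJL, EFJ, EJL
  3-simplices (3): ABEJ, BEFJ, BEJL

giving chain groups C_0 ≅ Z^10, C_1 ≅ Z^22, C_2 ≅ Z^10, C_3 ≅ Z^3.

Boundary ∂_1: C_1 → C_0 sends each edge [p,q] (with p < q) to q − p. For instance
  ∂MN = N − M.
This gives a 10×22 integer matrix of rank 9; reducing to Smith normal form yields diagonal entries (1,1,1,1,1,1,1,1,1).

Boundary ∂_2: C_2 → C_1 maps a triangle to the signed sum of its edges. For instance
  ∂ABE = BE − AE + AB,
  ∂EFJ = FJ − EJ + EF.
The 22×10 boundary matrix has rank 7 and Smith normal form diag(1,1,1,1,1,1,1).

The boundary map ∂_3: C_3 → C_2 sends each 3-simplex σ to the alternating sum Σ_i (−1)^i (σ with its i-th vertex removed). For instance
  ∂BEFJ = EFJ − BFJ + BEJ − BEF,
  ∂BEJL = EJL − BJL + BEL − BEJ.
The resulting 10×3 matrix has rank 3, and its Smith normal form has invariant factors (1,1,1).

Reading off H_k = ker ∂_k / im ∂_{k+1}:

  H_1: rank ker ∂_1 − rank ∂_2 = (22 − 9) − 7 = 6, and the invariant factors of ∂_2 are all 1, so H_1 ≅ Z^6.

H_1 = Z^6.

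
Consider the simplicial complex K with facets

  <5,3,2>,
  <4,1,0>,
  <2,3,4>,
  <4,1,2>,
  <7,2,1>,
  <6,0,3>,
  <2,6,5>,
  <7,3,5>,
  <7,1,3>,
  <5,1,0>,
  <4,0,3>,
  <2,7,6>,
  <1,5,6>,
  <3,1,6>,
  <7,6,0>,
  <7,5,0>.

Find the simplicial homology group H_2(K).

H_2 = Z.

Order the vertices as 0 < 1 < 2 < 3 < 4 < 5 < 6 < 7. Listing each simplex with vertices in this order, K has dimension 2 with simplices:

  0-simplices (8): [0], [1], [2], [3], [4], [5], [6], [7]
  1-simplices (24): (24 of them)
  2-simplices (16): [0,1,4], [0,1,5], [0,3,4], [0,3,6], [0,5,7], [0,6,7], [1,2,4], [1,2,7], [1,3,6], [1,3,7], [1,5,6], [2,3,4], [2,3,5], [2,5,6], [2,6,7], [3,5,7]

Hence C_0 ≅ Z^8, C_1 ≅ Z^24, C_2 ≅ Z^16.

Boundary ∂_1: C_1 → C_0 is given by ∂[p,q] = [q] − [p]. For instance
  ∂[2,4] = [4] − [2].
As a 8×24 matrix over Z this has rank 7, with invariant factors (1,1,1,1,1,1,1).

∂_2: C_2 → C_1 acts by ∂[p,q,r] = [q,r] − [p,r] + [p,q]. For instance
  ∂[0,3,6] = [3,6] − [0,6] + [0,3],
  ∂[0,3,4] = [3,4] − [0,4] + [0,3].
This gives a 24×16 integer matrix of rank 15; reducing to Smith normal form yields diagonal entries (1,1,1,1,1,1,1,1,1,1,1,1,1,1,1).

From H_k ≅ ker(∂_k) / im(∂_{k+1}) we obtain:

  H_2: rank ker ∂_2 − rank ∂_3 = (16 − 15) − 0 = 1, and there is no ∂_3, so H_2 ≅ Z.

(K is a triangulation of the torus T^2.)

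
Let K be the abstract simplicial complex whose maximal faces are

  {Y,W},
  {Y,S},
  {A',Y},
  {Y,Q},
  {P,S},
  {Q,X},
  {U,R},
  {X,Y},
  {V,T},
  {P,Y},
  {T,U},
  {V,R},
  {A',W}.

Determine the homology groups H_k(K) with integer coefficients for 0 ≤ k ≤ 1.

Fix the vertex order P < Q < R < S < T < U < V < W < X < Y < A' and write every simplex with vertices in increasing order. Then dim K = 1 and the simplices of K are:

  0-simplices (11): [P], [Q], [R], [S], [T], [U], [V], [W], [X], [Y], [A']
  1-simplices (13): [P,S], [P,Y], [Q,X], [Q,Y], [R,U], [R,V], [S,Y], [T,U], [T,V], [W,Y], [W,A'], [X,Y], [Y,A']

Hence C_0 ≅ Z^11, C_1 ≅ Z^13.

Boundary ∂_1: C_1 → C_0 sends each edge [p,q] (with p < q) to q − p. For instance
  ∂[R,V] = [V] − [R].
As a 11×13 matrix over Z this has rank 9, with invariant factors (1,1,1,1,1,1,1,1,1).

Now H_k = ker ∂_k / im ∂_{k+1}, so:

  H_0: rank C_0 − rank ∂_1 = 11 − 9 = 2, and the invariant factors of ∂_1 are all 1, so H_0 = Z^2.
  H_1: rank ker ∂_1 − rank ∂_2 = (13 − 9) − 0 = 4, and there is no ∂_2, so H_1 = Z^4.

As a check, the Euler characteristic is 11 − 13 = -2, which agrees with 2 − 4 = -2.
(K is a triangulation of the disjoint union of a wedge of 3 circles and the circle S^1.)

H_0 ≅ Z^2,  H_1 ≅ Z^4.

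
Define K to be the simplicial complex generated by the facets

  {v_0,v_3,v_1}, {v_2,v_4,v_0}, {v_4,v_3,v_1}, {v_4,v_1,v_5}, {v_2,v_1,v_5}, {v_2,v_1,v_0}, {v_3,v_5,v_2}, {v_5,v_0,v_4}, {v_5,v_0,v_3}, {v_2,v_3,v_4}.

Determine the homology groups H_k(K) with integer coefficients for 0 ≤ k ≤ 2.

Fix the vertex order v_0 < v_1 < v_2 < v_3 < v_4 < v_5 and write every simplex with vertices in increasing order. Then dim K = 2 and the simplices of K are:

  0-simplices (6): [v_0], [v_1], [v_2], [v_3], [v_4], [v_5]
  1-simplices (15): (15 of them)
  2-simplices (10): [v_0,v_1,v_2], [v_0,v_1,v_3], [v_0,v_2,v_4], [v_0,v_3,v_5], [v_0,v_4,v_5], [v_1,v_2,v_5], [v_1,v_3,v_4], [v_1,v_4,v_5], [v_2,v_3,v_4], [v_2,v_3,v_5]

giving chain groups C_0 ≅ Z^6, C_1 ≅ Z^15, C_2 ≅ Z^10.

Boundary ∂_1: C_1 → C_0 is given by ∂[p,q] = [q] − [p].
The resulting 6×15 matrix has rank 5, and its Smith normal form has invariant factors (1,1,1,1,1).

The boundary map ∂_2: C_2 → C_1 sends each 2-simplex [p,q,r] to [q,r] − [p,r] + [p,q]. For instance
  ∂[v_0,v_1,v_2] = [v_1,v_2] − [v_0,v_2] + [v_0,v_1],
  ∂[v_0,v_4,v_5] = [v_4,v_5] − [v_0,v_5] + [v_0,v_4].
As a 15×10 matrix over Z this has rank 10, with invariant factors (1,1,1,1,1,1,1,1,1,2).

From H_k ≅ ker(∂_k) / im(∂_{k+1}) we obtain:

  H_0: rank C_0 − rank ∂_1 = 6 − 5 = 1, and the invariant factors of ∂_1 are all 1, so H_0 = Z.
  H_1: rank ker ∂_1 − rank ∂_2 = (15 − 5) − 10 = 0, and ∂_2 has invariant factor 2 > 1, so H_1 = Z/2Z.
  H_2: rank ker ∂_2 − rank ∂_3 = (10 − 10) − 0 = 0, and there is no ∂_3, so H_2 = 0.

As a check, the Euler characteristic is 6 − 15 + 10 = 1, which agrees with 1 − 0 + 0 = 1.

H_0 ≅ Z,  H_1 ≅ Z/2Z,  H_2 = 0.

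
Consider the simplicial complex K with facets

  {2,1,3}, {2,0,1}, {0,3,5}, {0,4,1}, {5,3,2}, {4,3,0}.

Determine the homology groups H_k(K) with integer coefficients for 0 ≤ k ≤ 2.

H_0 = Z,  H_1 = Z,  H_2 = 0.

Fix the vertex order 0 < 1 < 2 < 3 < 4 < 5 and write every simplex with vertices in increasing order. Then dim K = 2 and the simplices of K are:

  0-simplices (6): [0], [1], [2], [3], [4], [5]
  1-simplices (12): [0,1], [0,2], [0,3], [0,4], [0,5], [1,2], [1,3], [1,4], [2,3], [2,5], [3,4], [3,5]
  2-simplices (6): [0,1,2], [0,1,4], [0,3,4], [0,3,5], [1,2,3], [2,3,5]

Hence C_0 ≅ Z^6, C_1 ≅ Z^12, C_2 ≅ Z^6.

The boundary map ∂_1: C_1 → C_0 sends each edge [p,q] (with p < q) to q − p. For instance
  ∂[2,3] = [3] − [2].
The 6×12 boundary matrix has rank 5 and Smith normal form diag(1,1,1,1,1).

∂_2: C_2 → C_1 acts by ∂[p,q,r] = [q,r] − [p,r] + [p,q]. For instance
  ∂[1,2,3] = [2,3] − [1,3] + [1,2],
  ∂[0,1,4] = [1,4] − [0,4] + [0,1].
This gives a 12×6 integer matrix of rank 6; reducing to Smith normal form yields diagonal entries (1,1,1,1,1,1).

Now H_k = ker ∂_k / im ∂_{k+1}, so:

  H_0: rank C_0 − rank ∂_1 = 6 − 5 = 1, and the invariant factors of ∂_1 are all 1, so H_0 = Z.
  H_1: rank ker ∂_1 − rank ∂_2 = (12 − 5) − 6 = 1, and the invariant factors of ∂_2 are all 1, so H_1 = Z.
  H_2: rank ker ∂_2 − rank ∂_3 = (6 − 6) − 0 = 0, and there is no ∂_3, so H_2 = 0.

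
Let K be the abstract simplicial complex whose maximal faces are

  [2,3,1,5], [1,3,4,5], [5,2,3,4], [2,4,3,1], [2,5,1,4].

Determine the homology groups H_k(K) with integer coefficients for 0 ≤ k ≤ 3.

We work with the vertex ordering 1 < 2 < 3 < 4 < 5. The simplices of K, each written with vertices in increasing order, are:

  0-simplices (5): [1], [2], [3], [4], [5]
  1-simplices (10): [1,2], [1,3], [1,4], [1,5], [2,3], [2,4], [2,5], [3,4], [3,5], [4,5]
  2-simplices (10): [1,2,3], [1,2,4], [1,2,5], [1,3,4], [1,3,5], [1,4,5], [2,3,4], [2,3,5], [2,4,5], [3,4,5]
  3-simplices (5): [1,2,3,4], [1,2,3,5], [1,2,4,5], [1,3,4,5], [2,3,4,5]

so the chain groups are C_0 ≅ Z^5, C_1 ≅ Z^10, C_2 ≅ Z^10, C_3 ≅ Z^5.

The boundary map ∂_1: C_1 → C_0 maps an edge to its endpoints' difference, ∂[p,q] = q − p. For instance
  ∂[1,5] = [5] − [1].
The resulting 5×10 matrix has rank 4, and its Smith normal form has invariant factors (1,1,1,1).

The boundary map ∂_2: C_2 → C_1 acts by ∂[p,q,r] = [q,r] − [p,r] + [p,q]. For instance
  ∂[1,2,5] = [2,5] − [1,5] + [1,2],
  ∂[1,3,5] = [3,5] − [1,5] + [1,3].
This gives a 10×10 integer matrix of rank 6; reducing to Smith normal form yields diagonal entries (1,1,1,1,1,1).

The boundary map ∂_3: C_3 → C_2 sends each 3-simplex σ to the alternating sum Σ_i (−1)^i (σ with its i-th vertex removed). For instance
  ∂[2,3,4,5] = [3,4,5] − [2,4,5] + [2,3,5] − [2,3,4],
  ∂[1,2,3,4] = [2,3,4] − [1,3,4] + [1,2,4] − [1,2,3].
The resulting 10×5 matrix has rank 4, and its Smith normal form has invariant factors (1,1,1,1).

Reading off H_k = ker ∂_k / im ∂_{k+1}:

  H_0: rank C_0 − rank ∂_1 = 5 − 4 = 1, and the invariant factors of ∂_1 are all 1, so H_0 ≅ Z.
  H_1: rank ker ∂_1 − rank ∂_2 = (10 − 4) − 6 = 0, and the invariant factors of ∂_2 are all 1, so H_1 ≅ 0.
  H_2: rank ker ∂_2 − rank ∂_3 = (10 − 6) − 4 = 0, and the invariant factors of ∂_3 are all 1, so H_2 ≅ 0.
  H_3: rank ker ∂_3 − rank ∂_4 = (5 − 4) − 0 = 1, and there is no ∂_4, so H_3 ≅ Z.

As a check, the Euler characteristic is 5 − 10 + 10 − 5 = 0, which agrees with 1 − 0 + 0 − 1 = 0.

H_0 = Z,  H_1 = 0,  H_2 = 0,  H_3 = Z.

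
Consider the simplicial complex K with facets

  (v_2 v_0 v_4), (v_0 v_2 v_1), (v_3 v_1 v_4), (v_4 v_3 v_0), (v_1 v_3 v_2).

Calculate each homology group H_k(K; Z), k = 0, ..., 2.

Fix the vertex order v_0 < v_1 < v_2 < v_3 < v_4 and write every simplex with vertices in increasing order. Then dim K = 2 and the simplices of K are:

  0-simplices (5): [v_0], [v_1], [v_2], [v_3], [v_4]
  1-simplices (10): [v_0,v_1], [v_0,v_2], [v_0,v_3], [v_0,v_4], [v_1,v_2], [v_1,v_3], [v_1,v_4], [v_2,v_3], [v_2,v_4], [v_3,v_4]
  2-simplices (5): [v_0,v_1,v_2], [v_0,v_2,v_4], [v_0,v_3,v_4], [v_1,v_2,v_3], [v_1,v_3,v_4]

so the chain groups are C_0 ≅ Z^5, C_1 ≅ Z^10, C_2 ≅ Z^5.

The boundary map ∂_1: C_1 → C_0 maps an edge to its endpoints' difference, ∂[p,q] = q − p.
The 5×10 boundary matrix has rank 4 and Smith normal form diag(1,1,1,1).

Boundary ∂_2: C_2 → C_1 maps a triangle to the signed sum of its edges. For instance
  ∂[v_1,v_3,v_4] = [v_3,v_4] − [v_1,v_4] + [v_1,v_3],
  ∂[v_0,v_3,v_4] = [v_3,v_4] − [v_0,v_4] + [v_0,v_3].
This gives a 10×5 integer matrix of rank 5; reducing to Smith normal form yields diagonal entries (1,1,1,1,1).

From H_k ≅ ker(∂_k) / im(∂_{k+1}) we obtain:

  H_0: rank C_0 − rank ∂_1 = 5 − 4 = 1, and the invariant factors of ∂_1 are all 1, so H_0 = Z.
  H_1: rank ker ∂_1 − rank ∂_2 = (10 − 4) − 5 = 1, and the invariant factors of ∂_2 are all 1, so H_1 = Z.
  H_2: rank ker ∂_2 − rank ∂_3 = (5 − 5) − 0 = 0, and there is no ∂_3, so H_2 = 0.

As a check, the Euler characteristic is 5 − 10 + 5 = 0, which agrees with 1 − 1 + 0 = 0.

H_0 = Z,  H_1 = Z,  H_2 = 0.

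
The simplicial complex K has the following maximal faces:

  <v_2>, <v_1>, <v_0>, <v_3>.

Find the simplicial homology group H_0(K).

H_0 ≅ Z^4.

Order the vertices as v_0 < v_1 < v_2 < v_3. Listing each simplex with vertices in this order, K has dimension 0 with simplices:

  0-simplices (4): [v_0], [v_1], [v_2], [v_3]

Hence C_0 ≅ Z^4.

Now H_k = ker ∂_k / im ∂_{k+1}, so:

  H_0: rank C_0 − rank ∂_1 = 4 − 0 = 4, and there is no ∂_1, so H_0 = Z^4.

(K is a triangulation of a set of 4 points.)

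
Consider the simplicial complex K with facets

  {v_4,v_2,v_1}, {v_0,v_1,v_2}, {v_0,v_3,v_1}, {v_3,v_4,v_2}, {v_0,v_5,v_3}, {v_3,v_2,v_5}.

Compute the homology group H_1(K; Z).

Fix the vertex order v_0 < v_1 < v_2 < v_3 < v_4 < v_5 and write every simplex with vertices in increasing order. Then dim K = 2 and the simplices of K are:

  0-simplices (6): [v_0], [v_1], [v_2], [v_3], [v_4], [v_5]
  1-simplices (12): [v_0,v_1], [v_0,v_2], [v_0,v_3], [v_0,v_5], [v_1,v_2], [v_1,v_3], [v_1,v_4], [v_2,v_3], [v_2,v_4], [v_2,v_5], [v_3,v_4], [v_3,v_5]
  2-simplices (6): [v_0,v_1,v_2], [v_0,v_1,v_3], [v_0,v_3,v_5], [v_1,v_2,v_4], [v_2,v_3,v_4], [v_2,v_3,v_5]

so the chain groups are C_0 ≅ Z^6, C_1 ≅ Z^12, C_2 ≅ Z^6.

∂_1: C_1 → C_0 sends each edge [p,q] (with p < q) to q − p. For instance
  ∂[v_1,v_2] = [v_2] − [v_1].
The resulting 6×12 matrix has rank 5, and its Smith normal form has invariant factors (1,1,1,1,1).

∂_2: C_2 → C_1 maps a triangle to the signed sum of its edges. For instance
  ∂[v_0,v_3,v_5] = [v_3,v_5] − [v_0,v_5] + [v_0,v_3],
  ∂[v_1,v_2,v_4] = [v_2,v_4] − [v_1,v_4] + [v_1,v_2].
As a 12×6 matrix over Z this has rank 6, with invariant factors (1,1,1,1,1,1).

Computing H_k = (kernel of ∂_k) / (image of ∂_{k+1}):

  H_1: rank ker ∂_1 − rank ∂_2 = (12 − 5) − 6 = 1, and the invariant factors of ∂_2 are all 1, so H_1 ≅ Z.

(K is a triangulation of the cylinder S^1 x I.)

H_1 ≅ Z.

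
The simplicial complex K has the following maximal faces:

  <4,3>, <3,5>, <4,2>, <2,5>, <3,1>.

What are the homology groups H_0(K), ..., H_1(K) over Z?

H_0 = Z,  H_1 = Z.

Order the vertices as 1 < 2 < 3 < 4 < 5. Listing each simplex with vertices in this order, K has dimension 1 with simplices:

  0-simplices (5): [1], [2], [3], [4], [5]
  1-simplices (5): [1,3], [2,4], [2,5], [3,4], [3,5]

giving chain groups C_0 ≅ Z^5, C_1 ≅ Z^5.

Boundary ∂_1: C_1 → C_0 maps an edge to its endpoints' difference, ∂[p,q] = q − p.
As a 5×5 matrix over Z this has rank 4, with invariant factors (1,1,1,1).

Now H_k = ker ∂_k / im ∂_{k+1}, so:

  H_0: rank C_0 − rank ∂_1 = 5 − 4 = 1, and the invariant factors of ∂_1 are all 1, so H_0 = Z.
  H_1: rank ker ∂_1 − rank ∂_2 = (5 − 4) − 0 = 1, and there is no ∂_2, so H_1 = Z.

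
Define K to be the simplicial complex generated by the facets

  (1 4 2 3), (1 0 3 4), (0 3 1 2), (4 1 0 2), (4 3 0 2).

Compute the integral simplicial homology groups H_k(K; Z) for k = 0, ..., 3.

H_0 ≅ Z,  H_1 = 0,  H_2 = 0,  H_3 ≅ Z.

Order the vertices as 0 < 1 < 2 < 3 < 4. Listing each simplex with vertices in this order, K has dimension 3 with simplices:

  0-simplices (5): [0], [1], [2], [3], [4]
  1-simplices (10): [0,1], [0,2], [0,3], [0,4], [1,2], [1,3], [1,4], [2,3], [2,4], [3,4]
  2-simplices (10): [0,1,2], [0,1,3], [0,1,4], [0,2,3], [0,2,4], [0,3,4], [1,2,3], [1,2,4], [1,3,4], [2,3,4]
  3-simplices (5): [0,1,2,3], [0,1,2,4], [0,1,3,4], [0,2,3,4], [1,2,3,4]

giving chain groups C_0 ≅ Z^5, C_1 ≅ Z^10, C_2 ≅ Z^10, C_3 ≅ Z^5.

The boundary map ∂_1: C_1 → C_0 sends each edge [p,q] (with p < q) to q − p. For instance
  ∂[0,3] = [3] − [0].
The resulting 5×10 matrix has rank 4, and its Smith normal form has invariant factors (1,1,1,1).

The boundary map ∂_2: C_2 → C_1 maps a triangle to the signed sum of its edges. For instance
  ∂[2,3,4] = [3,4] − [2,4] + [2,3],
  ∂[1,2,3] = [2,3] − [1,3] + [1,2].
The resulting 10×10 matrix has rank 6, and its Smith normal form has invariant factors (1,1,1,1,1,1).

Boundary ∂_3: C_3 → C_2 sends each 3-simplex σ to the alternating sum Σ_i (−1)^i (σ with its i-th vertex removed). For instance
  ∂[0,1,2,4] = [1,2,4] − [0,2,4] + [0,1,4] − [0,1,2],
  ∂[0,1,3,4] = [1,3,4] − [0,3,4] + [0,1,4] − [0,1,3].
This gives a 10×5 integer matrix of rank 4; reducing to Smith normal form yields diagonal entries (1,1,1,1).

Reading off H_k = ker ∂_k / im ∂_{k+1}:

  H_0: rank C_0 − rank ∂_1 = 5 − 4 = 1, and the invariant factors of ∂_1 are all 1, so H_0 = Z.
  H_1: rank ker ∂_1 − rank ∂_2 = (10 − 4) − 6 = 0, and the invariant factors of ∂_2 are all 1, so H_1 = 0.
  H_2: rank ker ∂_2 − rank ∂_3 = (10 − 6) − 4 = 0, and the invariant factors of ∂_3 are all 1, so H_2 = 0.
  H_3: rank ker ∂_3 − rank ∂_4 = (5 − 4) − 0 = 1, and there is no ∂_4, so H_3 = Z.

(K is a triangulation of the 3-sphere S^3.)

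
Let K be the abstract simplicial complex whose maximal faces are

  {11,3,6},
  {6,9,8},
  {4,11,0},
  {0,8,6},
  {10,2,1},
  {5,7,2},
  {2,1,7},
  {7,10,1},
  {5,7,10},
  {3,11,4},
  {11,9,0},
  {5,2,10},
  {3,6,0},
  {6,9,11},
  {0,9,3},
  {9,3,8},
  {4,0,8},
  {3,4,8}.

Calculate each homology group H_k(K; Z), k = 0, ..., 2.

Fix the vertex order 0 < 1 < 2 < 3 < 4 < 5 < 6 < 7 < 8 < 9 < 10 < 11 and write every simplex with vertices in increasing order. Then dim K = 2 and the simplices of K are:

  0-simplices (12): [0], [1], [2], [3], [4], [5], [6], [7], [8], [9], [10], [11]
  1-simplices (27): (27 of them)
  2-simplices (18): (18 of them)

Hence C_0 ≅ Z^12, C_1 ≅ Z^27, C_2 ≅ Z^18.

Boundary ∂_1: C_1 → C_0 is given by ∂[p,q] = [q] − [p].
The resulting 12×27 matrix has rank 10, and its Smith normal form has invariant factors (1,1,1,1,1,1,1,1,1,1).

The boundary map ∂_2: C_2 → C_1 acts by ∂[p,q,r] = [q,r] − [p,r] + [p,q]. For instance
  ∂[3,4,8] = [4,8] − [3,8] + [3,4],
  ∂[3,4,11] = [4,11] − [3,11] + [3,4].
This gives a 27×18 integer matrix of rank 17; reducing to Smith normal form yields diagonal entries (1,1,1,1,1,1,1,1,1,1,1,1,1,1,1,1,2).

From H_k ≅ ker(∂_k) / im(∂_{k+1}) we obtain:

  H_0: rank C_0 − rank ∂_1 = 12 − 10 = 2, and the invariant factors of ∂_1 are all 1, so H_0 = Z^2.
  H_1: rank ker ∂_1 − rank ∂_2 = (27 − 10) − 17 = 0, and ∂_2 has invariant factor 2 > 1, so H_1 = Z/2Z.
  H_2: rank ker ∂_2 − rank ∂_3 = (18 − 17) − 0 = 1, and there is no ∂_3, so H_2 = Z.

As a check, the Euler characteristic is 12 − 27 + 18 = 3, which agrees with 2 − 0 + 1 = 3.

H_0 ≅ Z^2,  H_1 ≅ Z/2Z,  H_2 ≅ Z.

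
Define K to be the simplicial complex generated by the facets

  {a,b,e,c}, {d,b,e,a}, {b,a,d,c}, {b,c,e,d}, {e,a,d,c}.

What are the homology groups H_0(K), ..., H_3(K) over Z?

H_0 = Z,  H_1 = 0,  H_2 = 0,  H_3 = Z.

Fix the vertex order a < b < c < d < e and write every simplex with vertices in increasing order. Then dim K = 3 and the simplices of K are:

  0-simplices (5): a, b, c, d, e
  1-simplices (10): ab, ac, ad, ae, bc, bd, be, cd, ce, de
  2-simplices (10): abc, abd, abe, acd, ace, ade, bcd, bce, bde, cde
  3-simplices (5): abcd, abce, abde, acde, bcde

Hence C_0 ≅ Z^5, C_1 ≅ Z^10, C_2 ≅ Z^10, C_3 ≅ Z^5.

∂_1: C_1 → C_0 sends each edge [p,q] (with p < q) to q − p. For instance
  ∂bc = c − b.
The 5×10 boundary matrix has rank 4 and Smith normal form diag(1,1,1,1).

Boundary ∂_2: C_2 → C_1 acts by ∂[p,q,r] = [q,r] − [p,r] + [p,q]. For instance
  ∂bde = de − be + bd,
  ∂abc = bc − ac + ab.
The 10×10 boundary matrix has rank 6 and Smith normal form diag(1,1,1,1,1,1).

The boundary map ∂_3: C_3 → C_2 sends each 3-simplex σ to the alternating sum Σ_i (−1)^i (σ with its i-th vertex removed). For instance
  ∂acde = cde − ade + ace − acd,
  ∂abce = bce − ace + abe − abc.
The 10×5 boundary matrix has rank 4 and Smith normal form diag(1,1,1,1).

Reading off H_k = ker ∂_k / im ∂_{k+1}:

  H_0: rank C_0 − rank ∂_1 = 5 − 4 = 1, and the invariant factors of ∂_1 are all 1, so H_0 ≅ Z.
  H_1: rank ker ∂_1 − rank ∂_2 = (10 − 4) − 6 = 0, and the invariant factors of ∂_2 are all 1, so H_1 ≅ 0.
  H_2: rank ker ∂_2 − rank ∂_3 = (10 − 6) − 4 = 0, and the invariant factors of ∂_3 are all 1, so H_2 ≅ 0.
  H_3: rank ker ∂_3 − rank ∂_4 = (5 − 4) − 0 = 1, and there is no ∂_4, so H_3 ≅ Z.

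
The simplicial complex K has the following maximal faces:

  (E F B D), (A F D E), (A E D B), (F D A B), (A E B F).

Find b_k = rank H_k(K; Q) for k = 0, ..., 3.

Take the total order A < B < D < E < F on the vertex set. Then K (dimension 3) consists of the simplices:

  0-simplices (5): A, B, D, E, F
  1-simplices (10): AB, AD, AE, AF, BD, BE, BF, DE, DF, EF
  2-simplices (10): ABD, ABE, ABF, ADE, ADF, AEF, BDE, BDF, BEF, DEF
  3-simplices (5): ABDE, ABDF, ABEF, ADEF, BDEF

Hence C_0 ≅ Z^5, C_1 ≅ Z^10, C_2 ≅ Z^10, C_3 ≅ Z^5.

Boundary ∂_1: C_1 → C_0 is given by ∂[p,q] = [q] − [p]. For instance
  ∂AF = F − A.
This gives a 5×10 integer matrix of rank 4; reducing to Smith normal form yields diagonal entries (1,1,1,1).

Boundary ∂_2: C_2 → C_1 acts by ∂[p,q,r] = [q,r] − [p,r] + [p,q]. For instance
  ∂ABE = BE − AE + AB,
  ∂BDF = DF − BF + BD.
The resulting 10×10 matrix has rank 6, and its Smith normal form has invariant factors (1,1,1,1,1,1).

∂_3: C_3 → C_2 sends each 3-simplex σ to the alternating sum Σ_i (−1)^i (σ with its i-th vertex removed). For instance
  ∂ABDE = BDE − ADE + ABE − ABD,
  ∂ABEF = BEF − AEF + ABF − ABE.
The 10×5 boundary matrix has rank 4 and Smith normal form diag(1,1,1,1).

From H_k ≅ ker(∂_k) / im(∂_{k+1}) we obtain:

  H_0: rank C_0 − rank ∂_1 = 5 − 4 = 1, and the invariant factors of ∂_1 are all 1, so H_0 ≅ Z.
  H_1: rank ker ∂_1 − rank ∂_2 = (10 − 4) − 6 = 0, and the invariant factors of ∂_2 are all 1, so H_1 ≅ 0.
  H_2: rank ker ∂_2 − rank ∂_3 = (10 − 6) − 4 = 0, and the invariant factors of ∂_3 are all 1, so H_2 ≅ 0.
  H_3: rank ker ∂_3 − rank ∂_4 = (5 − 4) − 0 = 1, and there is no ∂_4, so H_3 ≅ Z.

Hence the Betti numbers are b_0 = 1, b_1 = 0, b_2 = 0, b_3 = 1.

b_0 = 1, b_1 = 0, b_2 = 0, b_3 = 1.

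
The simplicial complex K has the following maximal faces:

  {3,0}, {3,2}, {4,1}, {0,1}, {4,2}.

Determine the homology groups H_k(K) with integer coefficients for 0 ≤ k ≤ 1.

H_0 ≅ Z,  H_1 ≅ Z.

K has 5 vertices, 5 edges.
rank ∂_0 = 0, rank ∂_1 = 4 ⇒ b_0 = 5 − 0 − 4 = 1; all invariant factors of ∂_1 are 1 so no torsion. So H_0 = Z.
rank ∂_1 = 4, rank ∂_2 = 0 ⇒ b_1 = 5 − 4 − 0 = 1. So H_1 = Z.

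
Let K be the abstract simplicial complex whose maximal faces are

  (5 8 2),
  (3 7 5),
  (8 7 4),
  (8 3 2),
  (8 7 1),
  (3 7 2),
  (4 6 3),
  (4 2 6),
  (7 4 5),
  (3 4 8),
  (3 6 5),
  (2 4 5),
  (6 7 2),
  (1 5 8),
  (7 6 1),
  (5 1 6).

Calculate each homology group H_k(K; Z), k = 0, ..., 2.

H_0 ≅ Z,  H_1 ≅ Z^2,  H_2 ≅ Z.

Fix the vertex order 1 < 2 < 3 < 4 < 5 < 6 < 7 < 8 and write every simplex with vertices in increasing order. Then dim K = 2 and the simplices of K are:

  0-simplices (8): [1], [2], [3], [4], [5], [6], [7], [8]
  1-simplices (24): (24 of them)
  2-simplices (16): [1,5,6], [1,5,8], [1,6,7], [1,7,8], [2,3,7], [2,3,8], [2,4,5], [2,4,6], [2,5,8], [2,6,7], [3,4,6], [3,4,8], [3,5,6], [3,5,7], [4,5,7], [4,7,8]

Hence C_0 ≅ Z^8, C_1 ≅ Z^24, C_2 ≅ Z^16.

The boundary map ∂_1: C_1 → C_0 maps an edge to its endpoints' difference, ∂[p,q] = q − p.
This gives a 8×24 integer matrix of rank 7; reducing to Smith normal form yields diagonal entries (1,1,1,1,1,1,1).

Boundary ∂_2: C_2 → C_1 acts by ∂[p,q,r] = [q,r] − [p,r] + [p,q]. For instance
  ∂[4,5,7] = [5,7] − [4,7] + [4,5],
  ∂[2,5,8] = [5,8] − [2,8] + [2,5].
This gives a 24×16 integer matrix of rank 15; reducing to Smith normal form yields diagonal entries (1,1,1,1,1,1,1,1,1,1,1,1,1,1,1).

From H_k ≅ ker(∂_k) / im(∂_{k+1}) we obtain:

  H_0: rank C_0 − rank ∂_1 = 8 − 7 = 1, and the invariant factors of ∂_1 are all 1, so H_0 ≅ Z.
  H_1: rank ker ∂_1 − rank ∂_2 = (24 − 7) − 15 = 2, and the invariant factors of ∂_2 are all 1, so H_1 ≅ Z^2.
  H_2: rank ker ∂_2 − rank ∂_3 = (16 − 15) − 0 = 1, and there is no ∂_3, so H_2 ≅ Z.

As a check, the Euler characteristic is 8 − 24 + 16 = 0, which agrees with 1 − 2 + 1 = 0.
(K is a triangulation of the torus T^2.)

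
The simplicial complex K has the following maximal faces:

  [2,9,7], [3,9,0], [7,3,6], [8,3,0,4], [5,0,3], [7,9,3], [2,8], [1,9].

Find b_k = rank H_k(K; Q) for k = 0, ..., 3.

Order the vertices as 0 < 1 < 2 < 3 < 4 < 5 < 6 < 7 < 8 < 9. Listing each simplex with vertices in this order, K has dimension 3 with simplices:

  0-simplices (10): [0], [1], [2], [3], [4], [5], [6], [7], [8], [9]
  1-simplices (18): [0,3], [0,4], [0,5], [0,8], [0,9], [1,9], [2,7], [2,8], [2,9], [3,4], [3,5], [3,6], [3,7], [3,8], [3,9], [4,8], [6,7], [7,9]
  2-simplices (9): [0,3,4], [0,3,5], [0,3,8], [0,3,9], [0,4,8], [2,7,9], [3,4,8], [3,6,7], [3,7,9]
  3-simplices (1): [0,3,4,8]

giving chain groups C_0 ≅ Z^10, C_1 ≅ Z^18, C_2 ≅ Z^9, C_3 ≅ Z^1.

The boundary map ∂_1: C_1 → C_0 is given by ∂[p,q] = [q] − [p]. For instance
  ∂[0,8] = [8] − [0].
The resulting 10×18 matrix has rank 9, and its Smith normal form has invariant factors (1,1,1,1,1,1,1,1,1).

∂_2: C_2 → C_1 sends each 2-simplex [p,q,r] to [q,r] − [p,r] + [p,q]. For instance
  ∂[0,3,9] = [3,9] − [0,9] + [0,3],
  ∂[3,4,8] = [4,8] − [3,8] + [3,4].
The 18×9 boundary matrix has rank 8 and Smith normal form diag(1,1,1,1,1,1,1,1).

Boundary ∂_3: C_3 → C_2 sends each 3-simplex σ to the alternating sum Σ_i (−1)^i (σ with its i-th vertex removed). For instance
  ∂[0,3,4,8] = [3,4,8] − [0,4,8] + [0,3,8] − [0,3,4].
The 9×1 boundary matrix has rank 1 and Smith normal form diag(1).

Computing H_k = (kernel of ∂_k) / (image of ∂_{k+1}):

  H_0: rank C_0 − rank ∂_1 = 10 − 9 = 1, and the invariant factors of ∂_1 are all 1, so H_0 = Z.
  H_1: rank ker ∂_1 − rank ∂_2 = (18 − 9) − 8 = 1, and the invariant factors of ∂_2 are all 1, so H_1 = Z.
  H_2: rank ker ∂_2 − rank ∂_3 = (9 − 8) − 1 = 0, and the invariant factors of ∂_3 are all 1, so H_2 = 0.
  H_3: rank ker ∂_3 − rank ∂_4 = (1 − 1) − 0 = 0, and there is no ∂_4, so H_3 = 0.

As a check, the Euler characteristic is 10 − 18 + 9 − 1 = 0, which agrees with 1 − 1 + 0 − 0 = 0.

Hence the Betti numbers are b_0 = 1, b_1 = 1, b_2 = 0, b_3 = 0.

b_0 = 1, b_1 = 1, b_2 = 0, b_3 = 0.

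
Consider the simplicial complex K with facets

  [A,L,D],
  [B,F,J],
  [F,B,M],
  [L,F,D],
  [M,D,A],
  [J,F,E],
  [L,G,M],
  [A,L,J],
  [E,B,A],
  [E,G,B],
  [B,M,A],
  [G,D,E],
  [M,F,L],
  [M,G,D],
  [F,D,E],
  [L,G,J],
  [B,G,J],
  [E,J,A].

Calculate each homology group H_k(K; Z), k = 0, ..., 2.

H_0 = Z,  H_1 = Z ⊕ Z/2,  H_2 = 0.

Order the vertices as A < B < D < E < F < G < J < L < M. Listing each simplex with vertices in this order, K has dimension 2 with simplices:

  0-simplices (9): A, B, D, E, F, G, J, L, M
  1-simplices (27): AB, AD, AE, AJ, AL, AM, BE, BF, BG, BJ, BM, DE, DF, DG, DL, DM, EF, EG, EJ, FJ, FL, FM, GJ, GL, GM, JL, LM
  2-simplices (18): ABE, ABM, ADL, ADM, AEJ, AJL, BEG, BFJ, BFM, BGJ, DEF, DEG, DFL, DGM, EFJ, FLM, GJL, GLM

Hence C_0 ≅ Z^9, C_1 ≅ Z^27, C_2 ≅ Z^18.

The boundary map ∂_1: C_1 → C_0 sends each edge [p,q] (with p < q) to q − p.
The 9×27 boundary matrix has rank 8 and Smith normal form diag(1,1,1,1,1,1,1,1).

Boundary ∂_2: C_2 → C_1 acts by ∂[p,q,r] = [q,r] − [p,r] + [p,q]. For instance
  ∂AJL = JL − AL + AJ,
  ∂DEF = EF − DF + DE.
This gives a 27×18 integer matrix of rank 18; reducing to Smith normal form yields diagonal entries (1,1,1,1,1,1,1,1,1,1,1,1,1,1,1,1,1,2).

Reading off H_k = ker ∂_k / im ∂_{k+1}:

  H_0: rank C_0 − rank ∂_1 = 9 − 8 = 1, and the invariant factors of ∂_1 are all 1, so H_0 ≅ Z.
  H_1: rank ker ∂_1 − rank ∂_2 = (27 − 8) − 18 = 1, and ∂_2 has invariant factor 2 > 1, so H_1 ≅ Z ⊕ Z/2.
  H_2: rank ker ∂_2 − rank ∂_3 = (18 − 18) − 0 = 0, and there is no ∂_3, so H_2 ≅ 0.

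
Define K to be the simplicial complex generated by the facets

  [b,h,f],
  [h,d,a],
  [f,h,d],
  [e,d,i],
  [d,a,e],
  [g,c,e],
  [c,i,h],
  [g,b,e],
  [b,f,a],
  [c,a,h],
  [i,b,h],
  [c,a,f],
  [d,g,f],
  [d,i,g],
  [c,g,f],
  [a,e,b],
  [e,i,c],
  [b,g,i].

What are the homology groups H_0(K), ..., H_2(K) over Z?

H_0 ≅ Z,  H_1 ≅ Z ⊕ Z/2,  H_2 = 0.

K has 9 vertices, 27 edges, 18 triangles.
rank ∂_0 = 0, rank ∂_1 = 8 ⇒ b_0 = 9 − 0 − 8 = 1; all invariant factors of ∂_1 are 1 so no torsion. So H_0 ≅ Z.
rank ∂_1 = 8, rank ∂_2 = 18 ⇒ b_1 = 27 − 8 − 18 = 1; ∂_2 has invariant factor(s) [2] giving torsion. So H_1 ≅ Z ⊕ Z/2.
rank ∂_2 = 18, rank ∂_3 = 0 ⇒ b_2 = 18 − 18 − 0 = 0. So H_2 ≅ 0.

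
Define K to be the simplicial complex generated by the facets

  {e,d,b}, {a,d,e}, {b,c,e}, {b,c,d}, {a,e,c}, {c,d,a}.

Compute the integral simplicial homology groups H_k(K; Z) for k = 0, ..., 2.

H_0 ≅ Z,  H_1 = 0,  H_2 ≅ Z.

Take the total order a < b < c < d < e on the vertex set. Then K (dimension 2) consists of the simplices:

  0-simplices (5): a, b, c, d, e
  1-simplices (9): ac, ad, ae, bc, bd, be, cd, ce, de
  2-simplices (6): acd, ace, ade, bcd, bce, bde

giving chain groups C_0 ≅ Z^5, C_1 ≅ Z^9, C_2 ≅ Z^6.

The boundary map ∂_1: C_1 → C_0 is given by ∂[p,q] = [q] − [p]. For instance
  ∂be = e − b.
The 5×9 boundary matrix has rank 4 and Smith normal form diag(1,1,1,1).

Boundary ∂_2: C_2 → C_1 sends each 2-simplex [p,q,r] to [q,r] − [p,r] + [p,q]. For instance
  ∂ace = ce − ae + ac,
  ∂ade = de − ae + ad.
As a 9×6 matrix over Z this has rank 5, with invariant factors (1,1,1,1,1).

From H_k ≅ ker(∂_k) / im(∂_{k+1}) we obtain:

  H_0: rank C_0 − rank ∂_1 = 5 − 4 = 1, and the invariant factors of ∂_1 are all 1, so H_0 = Z.
  H_1: rank ker ∂_1 − rank ∂_2 = (9 − 4) − 5 = 0, and the invariant factors of ∂_2 are all 1, so H_1 = 0.
  H_2: rank ker ∂_2 − rank ∂_3 = (6 − 5) − 0 = 1, and there is no ∂_3, so H_2 = Z.

As a check, the Euler characteristic is 5 − 9 + 6 = 2, which agrees with 1 − 0 + 1 = 2.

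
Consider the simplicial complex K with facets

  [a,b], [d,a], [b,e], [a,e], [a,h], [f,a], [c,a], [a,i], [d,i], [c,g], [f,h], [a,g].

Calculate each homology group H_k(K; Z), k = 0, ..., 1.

H_0 = Z,  H_1 = Z^4.

K has 9 vertices, 12 edges.
rank ∂_0 = 0, rank ∂_1 = 8 ⇒ b_0 = 9 − 0 − 8 = 1; all invariant factors of ∂_1 are 1 so no torsion. So H_0 ≅ Z.
rank ∂_1 = 8, rank ∂_2 = 0 ⇒ b_1 = 12 − 8 − 0 = 4. So H_1 ≅ Z^4.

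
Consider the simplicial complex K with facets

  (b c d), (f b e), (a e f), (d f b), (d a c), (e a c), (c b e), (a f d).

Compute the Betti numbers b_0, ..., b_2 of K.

Order the vertices as a < b < c < d < e < f. Listing each simplex with vertices in this order, K has dimension 2 with simplices:

  0-simplices (6): a, b, c, d, e, f
  1-simplices (12): ac, ad, ae, af, bc, bd, be, bf, cd, ce, df, ef
  2-simplices (8): acd, ace, adf, aef, bcd, bce, bdf, bef

so the chain groups are C_0 ≅ Z^6, C_1 ≅ Z^12, C_2 ≅ Z^8.

∂_1: C_1 → C_0 is given by ∂[p,q] = [q] − [p].
The 6×12 boundary matrix has rank 5 and Smith normal form diag(1,1,1,1,1).

The boundary map ∂_2: C_2 → C_1 acts by ∂[p,q,r] = [q,r] − [p,r] + [p,q]. For instance
  ∂bcd = cd − bd + bc,
  ∂acd = cd − ad + ac.
The 12×8 boundary matrix has rank 7 and Smith normal form diag(1,1,1,1,1,1,1).

Reading off H_k = ker ∂_k / im ∂_{k+1}:

  H_0: rank C_0 − rank ∂_1 = 6 − 5 = 1, and the invariant factors of ∂_1 are all 1, so H_0 = Z.
  H_1: rank ker ∂_1 − rank ∂_2 = (12 − 5) − 7 = 0, and the invariant factors of ∂_2 are all 1, so H_1 = 0.
  H_2: rank ker ∂_2 − rank ∂_3 = (8 − 7) − 0 = 1, and there is no ∂_3, so H_2 = Z.

Hence the Betti numbers are b_0 = 1, b_1 = 0, b_2 = 1.

b_0 = 1, b_1 = 0, b_2 = 1.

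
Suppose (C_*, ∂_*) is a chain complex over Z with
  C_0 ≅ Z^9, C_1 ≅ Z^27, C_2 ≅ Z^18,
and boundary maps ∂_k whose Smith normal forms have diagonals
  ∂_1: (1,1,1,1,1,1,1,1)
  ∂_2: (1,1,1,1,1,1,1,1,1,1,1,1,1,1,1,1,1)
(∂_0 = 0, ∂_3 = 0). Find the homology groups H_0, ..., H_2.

H_0: b_0 = 9 − 0 − 8 = 1; torsion from ∂_1 factors > 1: none. So H_0 = Z.
H_1: b_1 = 27 − 8 − 17 = 2; torsion from ∂_2 factors > 1: none. So H_1 = Z^2.
H_2: b_2 = 18 − 17 − 0 = 1; torsion from ∂_3 factors > 1: none. So H_2 = Z.

H_0 = Z,  H_1 = Z^2,  H_2 = Z.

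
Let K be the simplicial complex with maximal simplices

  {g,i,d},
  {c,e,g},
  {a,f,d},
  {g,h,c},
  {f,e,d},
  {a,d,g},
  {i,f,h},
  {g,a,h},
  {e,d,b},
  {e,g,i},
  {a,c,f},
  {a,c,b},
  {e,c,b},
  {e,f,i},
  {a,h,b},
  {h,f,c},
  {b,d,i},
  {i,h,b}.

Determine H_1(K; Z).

Take the total order a < b < c < d < e < f < g < h < i on the vertex set. Then K (dimension 2) consists of the simplices:

  0-simplices (9): a, b, c, d, e, f, g, h, i
  1-simplices (27): ab, ac, ad, af, ag, ah, bc, bd, be, bh, bi, ce, cf, cg, ch, de, df, dg, di, ef, eg, ei, fh, fi, gh, gi, hi
  2-simplices (18): abc, abh, acf, adf, adg, agh, bce, bde, bdi, bhi, ceg, cfh, cgh, def, dgi, efi, egi, fhi

so the chain groups are C_0 ≅ Z^9, C_1 ≅ Z^27, C_2 ≅ Z^18.

∂_1: C_1 → C_0 is given by ∂[p,q] = [q] − [p]. For instance
  ∂dg = g − d.
This gives a 9×27 integer matrix of rank 8; reducing to Smith normal form yields diagonal entries (1,1,1,1,1,1,1,1).

∂_2: C_2 → C_1 acts by ∂[p,q,r] = [q,r] − [p,r] + [p,q]. For instance
  ∂adf = df − af + ad,
  ∂cfh = fh − ch + cf.
The resulting 27×18 matrix has rank 18, and its Smith normal form has invariant factors (1,1,1,1,1,1,1,1,1,1,1,1,1,1,1,1,1,2).

Reading off H_k = ker ∂_k / im ∂_{k+1}:

  H_1: rank ker ∂_1 − rank ∂_2 = (27 − 8) − 18 = 1, and ∂_2 has invariant factor 2 > 1, so H_1 ≅ Z ⊕ Z/2.

(K is a triangulation of the Klein bottle.)

H_1 ≅ Z ⊕ Z/2.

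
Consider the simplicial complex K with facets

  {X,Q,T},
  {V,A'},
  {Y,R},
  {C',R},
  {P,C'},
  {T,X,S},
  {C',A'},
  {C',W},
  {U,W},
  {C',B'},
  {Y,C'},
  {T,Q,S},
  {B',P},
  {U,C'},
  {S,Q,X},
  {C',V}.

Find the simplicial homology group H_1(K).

H_1 ≅ Z^4.

Take the total order P < Q < R < S < T < U < V < W < X < Y < A' < B' < C' on the vertex set. Then K (dimension 2) consists of the simplices:

  0-simplices (13): [P], [Q], [R], [S], [T], [U], [V], [W], [X], [Y], [A'], [B'], [C']
  1-simplices (18): [P,B'], [P,C'], [Q,S], [Q,T], [Q,X], [R,Y], [R,C'], [S,T], [S,X], [T,X], [U,W], [U,C'], [V,A'], [V,C'], [W,C'], [Y,C'], [A',C'], [B',C']
  2-simplices (4): [Q,S,T], [Q,S,X], [Q,T,X], [S,T,X]

giving chain groups C_0 ≅ Z^13, C_1 ≅ Z^18, C_2 ≅ Z^4.

Boundary ∂_1: C_1 → C_0 sends each edge [p,q] (with p < q) to q − p. For instance
  ∂[R,C'] = [C'] − [R].
This gives a 13×18 integer matrix of rank 11; reducing to Smith normal form yields diagonal entries (1,1,1,1,1,1,1,1,1,1,1).

Boundary ∂_2: C_2 → C_1 sends each 2-simplex [p,q,r] to [q,r] − [p,r] + [p,q]. For instance
  ∂[S,T,X] = [T,X] − [S,X] + [S,T],
  ∂[Q,T,X] = [T,X] − [Q,X] + [Q,T].
This gives a 18×4 integer matrix of rank 3; reducing to Smith normal form yields diagonal entries (1,1,1).

Computing H_k = (kernel of ∂_k) / (image of ∂_{k+1}):

  H_1: rank ker ∂_1 − rank ∂_2 = (18 − 11) − 3 = 4, and the invariant factors of ∂_2 are all 1, so H_1 ≅ Z^4.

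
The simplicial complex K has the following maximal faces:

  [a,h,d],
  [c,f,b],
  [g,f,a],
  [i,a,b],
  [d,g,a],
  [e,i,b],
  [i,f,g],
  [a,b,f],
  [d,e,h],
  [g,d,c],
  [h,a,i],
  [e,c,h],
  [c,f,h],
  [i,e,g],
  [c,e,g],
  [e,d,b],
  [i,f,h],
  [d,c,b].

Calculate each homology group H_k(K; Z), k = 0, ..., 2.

We work with the vertex ordering a < b < c < d < e < f < g < h < i. The simplices of K, each written with vertices in increasing order, are:

  0-simplices (9): a, b, c, d, e, f, g, h, i
  1-simplices (27): ab, ad, af, ag, ah, ai, bc, bd, be, bf, bi, cd, ce, cf, cg, ch, de, dg, dh, eg, eh, ei, fg, fh, fi, gi, hi
  2-simplices (18): abf, abi, adg, adh, afg, ahi, bcd, bcf, bde, bei, cdg, ceg, ceh, cfh, deh, egi, fgi, fhi

so the chain groups are C_0 ≅ Z^9, C_1 ≅ Z^27, C_2 ≅ Z^18.

∂_1: C_1 → C_0 maps an edge to its endpoints' difference, ∂[p,q] = q − p. For instance
  ∂eg = g − e.
As a 9×27 matrix over Z this has rank 8, with invariant factors (1,1,1,1,1,1,1,1).

The boundary map ∂_2: C_2 → C_1 acts by ∂[p,q,r] = [q,r] − [p,r] + [p,q]. For instance
  ∂cfh = fh − ch + cf,
  ∂abf = bf − af + ab.
The resulting 27×18 matrix has rank 18, and its Smith normal form has invariant factors (1,1,1,1,1,1,1,1,1,1,1,1,1,1,1,1,1,2).

Reading off H_k = ker ∂_k / im ∂_{k+1}:

  H_0: rank C_0 − rank ∂_1 = 9 − 8 = 1, and the invariant factors of ∂_1 are all 1, so H_0 = Z.
  H_1: rank ker ∂_1 − rank ∂_2 = (27 − 8) − 18 = 1, and ∂_2 has invariant factor 2 > 1, so H_1 = Z ⊕ Z/2.
  H_2: rank ker ∂_2 − rank ∂_3 = (18 − 18) − 0 = 0, and there is no ∂_3, so H_2 = 0.

As a check, the Euler characteristic is 9 − 27 + 18 = 0, which agrees with 1 − 1 + 0 = 0.

H_0 ≅ Z,  H_1 ≅ Z ⊕ Z/2,  H_2 = 0.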